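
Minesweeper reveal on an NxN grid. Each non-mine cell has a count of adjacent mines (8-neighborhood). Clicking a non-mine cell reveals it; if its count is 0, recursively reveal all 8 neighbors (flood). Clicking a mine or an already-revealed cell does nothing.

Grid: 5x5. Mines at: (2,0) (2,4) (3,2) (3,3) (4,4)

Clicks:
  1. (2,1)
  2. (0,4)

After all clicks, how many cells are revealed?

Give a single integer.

Click 1 (2,1) count=2: revealed 1 new [(2,1)] -> total=1
Click 2 (0,4) count=0: revealed 12 new [(0,0) (0,1) (0,2) (0,3) (0,4) (1,0) (1,1) (1,2) (1,3) (1,4) (2,2) (2,3)] -> total=13

Answer: 13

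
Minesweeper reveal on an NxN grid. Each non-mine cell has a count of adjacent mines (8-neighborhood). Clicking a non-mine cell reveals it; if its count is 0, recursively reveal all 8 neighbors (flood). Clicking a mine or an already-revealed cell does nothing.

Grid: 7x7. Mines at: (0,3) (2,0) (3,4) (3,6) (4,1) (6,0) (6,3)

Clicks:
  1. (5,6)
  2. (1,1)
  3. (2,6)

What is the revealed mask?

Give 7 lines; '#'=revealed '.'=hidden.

Click 1 (5,6) count=0: revealed 9 new [(4,4) (4,5) (4,6) (5,4) (5,5) (5,6) (6,4) (6,5) (6,6)] -> total=9
Click 2 (1,1) count=1: revealed 1 new [(1,1)] -> total=10
Click 3 (2,6) count=1: revealed 1 new [(2,6)] -> total=11

Answer: .......
.#.....
......#
.......
....###
....###
....###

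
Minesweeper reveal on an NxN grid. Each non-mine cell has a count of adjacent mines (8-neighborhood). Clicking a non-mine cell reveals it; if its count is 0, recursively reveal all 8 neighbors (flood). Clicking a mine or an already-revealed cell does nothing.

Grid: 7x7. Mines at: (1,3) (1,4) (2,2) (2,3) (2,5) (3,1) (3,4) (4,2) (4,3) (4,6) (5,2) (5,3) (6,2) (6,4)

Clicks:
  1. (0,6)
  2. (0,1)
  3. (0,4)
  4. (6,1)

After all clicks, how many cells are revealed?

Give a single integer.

Click 1 (0,6) count=0: revealed 4 new [(0,5) (0,6) (1,5) (1,6)] -> total=4
Click 2 (0,1) count=0: revealed 8 new [(0,0) (0,1) (0,2) (1,0) (1,1) (1,2) (2,0) (2,1)] -> total=12
Click 3 (0,4) count=2: revealed 1 new [(0,4)] -> total=13
Click 4 (6,1) count=2: revealed 1 new [(6,1)] -> total=14

Answer: 14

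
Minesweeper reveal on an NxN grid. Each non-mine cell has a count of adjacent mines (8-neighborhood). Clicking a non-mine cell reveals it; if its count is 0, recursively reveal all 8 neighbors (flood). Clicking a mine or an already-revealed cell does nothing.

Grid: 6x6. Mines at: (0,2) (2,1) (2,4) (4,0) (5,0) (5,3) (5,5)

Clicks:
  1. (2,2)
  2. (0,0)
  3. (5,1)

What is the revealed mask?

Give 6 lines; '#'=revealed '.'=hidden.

Answer: ##....
##....
..#...
......
......
.#....

Derivation:
Click 1 (2,2) count=1: revealed 1 new [(2,2)] -> total=1
Click 2 (0,0) count=0: revealed 4 new [(0,0) (0,1) (1,0) (1,1)] -> total=5
Click 3 (5,1) count=2: revealed 1 new [(5,1)] -> total=6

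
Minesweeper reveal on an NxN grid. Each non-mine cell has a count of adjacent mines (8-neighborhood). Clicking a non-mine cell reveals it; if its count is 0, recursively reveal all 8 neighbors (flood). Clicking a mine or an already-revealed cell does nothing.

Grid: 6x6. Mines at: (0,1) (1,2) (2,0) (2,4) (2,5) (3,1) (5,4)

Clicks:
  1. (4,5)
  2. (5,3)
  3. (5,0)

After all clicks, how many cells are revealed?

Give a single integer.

Click 1 (4,5) count=1: revealed 1 new [(4,5)] -> total=1
Click 2 (5,3) count=1: revealed 1 new [(5,3)] -> total=2
Click 3 (5,0) count=0: revealed 7 new [(4,0) (4,1) (4,2) (4,3) (5,0) (5,1) (5,2)] -> total=9

Answer: 9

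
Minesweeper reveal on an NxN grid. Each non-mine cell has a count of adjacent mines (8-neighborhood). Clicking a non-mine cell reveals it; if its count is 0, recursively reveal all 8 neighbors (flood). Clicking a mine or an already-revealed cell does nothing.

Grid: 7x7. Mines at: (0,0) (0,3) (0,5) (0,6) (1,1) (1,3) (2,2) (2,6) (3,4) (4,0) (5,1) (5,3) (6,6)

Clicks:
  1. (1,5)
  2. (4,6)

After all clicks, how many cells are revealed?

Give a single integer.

Answer: 7

Derivation:
Click 1 (1,5) count=3: revealed 1 new [(1,5)] -> total=1
Click 2 (4,6) count=0: revealed 6 new [(3,5) (3,6) (4,5) (4,6) (5,5) (5,6)] -> total=7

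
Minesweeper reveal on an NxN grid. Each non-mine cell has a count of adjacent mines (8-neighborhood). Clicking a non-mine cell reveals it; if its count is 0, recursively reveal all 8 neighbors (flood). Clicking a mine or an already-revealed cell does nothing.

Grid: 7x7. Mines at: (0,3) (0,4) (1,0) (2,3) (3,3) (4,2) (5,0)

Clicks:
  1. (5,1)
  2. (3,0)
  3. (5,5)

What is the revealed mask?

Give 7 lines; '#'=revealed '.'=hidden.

Click 1 (5,1) count=2: revealed 1 new [(5,1)] -> total=1
Click 2 (3,0) count=0: revealed 6 new [(2,0) (2,1) (3,0) (3,1) (4,0) (4,1)] -> total=7
Click 3 (5,5) count=0: revealed 26 new [(0,5) (0,6) (1,4) (1,5) (1,6) (2,4) (2,5) (2,6) (3,4) (3,5) (3,6) (4,3) (4,4) (4,5) (4,6) (5,2) (5,3) (5,4) (5,5) (5,6) (6,1) (6,2) (6,3) (6,4) (6,5) (6,6)] -> total=33

Answer: .....##
....###
##..###
##..###
##.####
.######
.######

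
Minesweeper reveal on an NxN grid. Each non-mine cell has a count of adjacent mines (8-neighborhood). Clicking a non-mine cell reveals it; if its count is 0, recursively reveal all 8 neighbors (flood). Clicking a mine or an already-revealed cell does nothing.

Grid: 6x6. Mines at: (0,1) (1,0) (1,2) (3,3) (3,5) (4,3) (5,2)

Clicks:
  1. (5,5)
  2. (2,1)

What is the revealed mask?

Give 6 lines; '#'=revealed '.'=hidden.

Answer: ......
......
.#....
......
....##
....##

Derivation:
Click 1 (5,5) count=0: revealed 4 new [(4,4) (4,5) (5,4) (5,5)] -> total=4
Click 2 (2,1) count=2: revealed 1 new [(2,1)] -> total=5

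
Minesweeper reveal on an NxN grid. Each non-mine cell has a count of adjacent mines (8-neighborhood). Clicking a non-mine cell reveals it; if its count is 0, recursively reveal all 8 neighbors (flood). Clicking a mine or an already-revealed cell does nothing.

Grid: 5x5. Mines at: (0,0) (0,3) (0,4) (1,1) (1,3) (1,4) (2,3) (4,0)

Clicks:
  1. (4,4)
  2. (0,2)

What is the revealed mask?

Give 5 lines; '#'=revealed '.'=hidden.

Answer: ..#..
.....
.....
.####
.####

Derivation:
Click 1 (4,4) count=0: revealed 8 new [(3,1) (3,2) (3,3) (3,4) (4,1) (4,2) (4,3) (4,4)] -> total=8
Click 2 (0,2) count=3: revealed 1 new [(0,2)] -> total=9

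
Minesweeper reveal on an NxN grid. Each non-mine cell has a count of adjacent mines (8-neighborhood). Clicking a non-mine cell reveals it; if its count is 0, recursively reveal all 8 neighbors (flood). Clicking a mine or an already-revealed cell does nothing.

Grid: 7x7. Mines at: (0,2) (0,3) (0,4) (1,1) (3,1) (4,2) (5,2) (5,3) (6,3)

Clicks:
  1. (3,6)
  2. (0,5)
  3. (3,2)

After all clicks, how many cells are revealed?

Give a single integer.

Click 1 (3,6) count=0: revealed 27 new [(0,5) (0,6) (1,2) (1,3) (1,4) (1,5) (1,6) (2,2) (2,3) (2,4) (2,5) (2,6) (3,2) (3,3) (3,4) (3,5) (3,6) (4,3) (4,4) (4,5) (4,6) (5,4) (5,5) (5,6) (6,4) (6,5) (6,6)] -> total=27
Click 2 (0,5) count=1: revealed 0 new [(none)] -> total=27
Click 3 (3,2) count=2: revealed 0 new [(none)] -> total=27

Answer: 27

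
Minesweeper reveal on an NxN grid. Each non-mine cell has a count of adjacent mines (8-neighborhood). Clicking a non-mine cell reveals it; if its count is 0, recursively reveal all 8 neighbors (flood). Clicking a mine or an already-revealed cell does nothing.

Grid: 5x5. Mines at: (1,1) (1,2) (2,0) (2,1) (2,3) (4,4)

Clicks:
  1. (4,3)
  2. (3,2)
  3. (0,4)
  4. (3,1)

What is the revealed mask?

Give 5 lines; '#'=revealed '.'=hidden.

Click 1 (4,3) count=1: revealed 1 new [(4,3)] -> total=1
Click 2 (3,2) count=2: revealed 1 new [(3,2)] -> total=2
Click 3 (0,4) count=0: revealed 4 new [(0,3) (0,4) (1,3) (1,4)] -> total=6
Click 4 (3,1) count=2: revealed 1 new [(3,1)] -> total=7

Answer: ...##
...##
.....
.##..
...#.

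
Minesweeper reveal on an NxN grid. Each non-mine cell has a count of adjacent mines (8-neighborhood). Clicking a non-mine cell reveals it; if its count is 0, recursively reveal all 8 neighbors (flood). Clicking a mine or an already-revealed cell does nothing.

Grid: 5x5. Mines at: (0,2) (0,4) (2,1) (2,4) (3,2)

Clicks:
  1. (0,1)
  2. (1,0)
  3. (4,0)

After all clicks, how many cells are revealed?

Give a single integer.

Click 1 (0,1) count=1: revealed 1 new [(0,1)] -> total=1
Click 2 (1,0) count=1: revealed 1 new [(1,0)] -> total=2
Click 3 (4,0) count=0: revealed 4 new [(3,0) (3,1) (4,0) (4,1)] -> total=6

Answer: 6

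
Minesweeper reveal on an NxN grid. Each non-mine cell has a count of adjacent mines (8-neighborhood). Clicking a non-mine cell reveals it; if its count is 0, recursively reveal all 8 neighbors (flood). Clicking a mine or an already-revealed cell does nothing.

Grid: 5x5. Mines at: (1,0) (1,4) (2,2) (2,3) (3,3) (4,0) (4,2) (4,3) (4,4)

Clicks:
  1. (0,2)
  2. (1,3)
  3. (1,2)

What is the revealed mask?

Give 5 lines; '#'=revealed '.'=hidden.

Click 1 (0,2) count=0: revealed 6 new [(0,1) (0,2) (0,3) (1,1) (1,2) (1,3)] -> total=6
Click 2 (1,3) count=3: revealed 0 new [(none)] -> total=6
Click 3 (1,2) count=2: revealed 0 new [(none)] -> total=6

Answer: .###.
.###.
.....
.....
.....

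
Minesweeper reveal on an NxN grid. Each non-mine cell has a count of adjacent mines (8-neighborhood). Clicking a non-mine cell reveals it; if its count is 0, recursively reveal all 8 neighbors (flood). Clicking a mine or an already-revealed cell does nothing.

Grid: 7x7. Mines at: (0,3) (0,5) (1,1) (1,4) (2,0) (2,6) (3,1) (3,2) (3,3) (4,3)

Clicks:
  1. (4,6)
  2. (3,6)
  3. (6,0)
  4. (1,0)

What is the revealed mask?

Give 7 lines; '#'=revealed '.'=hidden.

Answer: .......
#......
.......
....###
###.###
#######
#######

Derivation:
Click 1 (4,6) count=0: revealed 23 new [(3,4) (3,5) (3,6) (4,0) (4,1) (4,2) (4,4) (4,5) (4,6) (5,0) (5,1) (5,2) (5,3) (5,4) (5,5) (5,6) (6,0) (6,1) (6,2) (6,3) (6,4) (6,5) (6,6)] -> total=23
Click 2 (3,6) count=1: revealed 0 new [(none)] -> total=23
Click 3 (6,0) count=0: revealed 0 new [(none)] -> total=23
Click 4 (1,0) count=2: revealed 1 new [(1,0)] -> total=24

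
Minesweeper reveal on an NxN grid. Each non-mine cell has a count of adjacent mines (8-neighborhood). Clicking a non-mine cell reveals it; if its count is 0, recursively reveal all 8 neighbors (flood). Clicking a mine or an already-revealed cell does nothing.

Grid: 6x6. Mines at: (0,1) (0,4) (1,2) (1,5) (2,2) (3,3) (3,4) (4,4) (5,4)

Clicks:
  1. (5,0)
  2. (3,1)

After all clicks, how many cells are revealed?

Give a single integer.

Click 1 (5,0) count=0: revealed 15 new [(1,0) (1,1) (2,0) (2,1) (3,0) (3,1) (3,2) (4,0) (4,1) (4,2) (4,3) (5,0) (5,1) (5,2) (5,3)] -> total=15
Click 2 (3,1) count=1: revealed 0 new [(none)] -> total=15

Answer: 15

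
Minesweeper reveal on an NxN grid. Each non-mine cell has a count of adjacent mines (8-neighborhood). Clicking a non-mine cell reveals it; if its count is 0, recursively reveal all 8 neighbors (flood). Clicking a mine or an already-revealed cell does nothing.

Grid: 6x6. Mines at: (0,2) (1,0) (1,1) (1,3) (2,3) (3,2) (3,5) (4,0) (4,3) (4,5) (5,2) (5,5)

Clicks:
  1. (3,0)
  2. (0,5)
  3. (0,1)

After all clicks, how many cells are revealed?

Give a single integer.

Click 1 (3,0) count=1: revealed 1 new [(3,0)] -> total=1
Click 2 (0,5) count=0: revealed 6 new [(0,4) (0,5) (1,4) (1,5) (2,4) (2,5)] -> total=7
Click 3 (0,1) count=3: revealed 1 new [(0,1)] -> total=8

Answer: 8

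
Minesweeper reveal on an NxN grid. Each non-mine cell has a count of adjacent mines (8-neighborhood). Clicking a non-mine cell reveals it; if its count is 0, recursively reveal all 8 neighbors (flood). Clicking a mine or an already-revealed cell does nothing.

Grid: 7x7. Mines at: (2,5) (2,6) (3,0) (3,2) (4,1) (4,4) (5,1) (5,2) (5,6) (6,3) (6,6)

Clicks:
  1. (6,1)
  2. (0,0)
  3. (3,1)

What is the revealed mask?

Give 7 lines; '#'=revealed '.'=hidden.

Click 1 (6,1) count=2: revealed 1 new [(6,1)] -> total=1
Click 2 (0,0) count=0: revealed 19 new [(0,0) (0,1) (0,2) (0,3) (0,4) (0,5) (0,6) (1,0) (1,1) (1,2) (1,3) (1,4) (1,5) (1,6) (2,0) (2,1) (2,2) (2,3) (2,4)] -> total=20
Click 3 (3,1) count=3: revealed 1 new [(3,1)] -> total=21

Answer: #######
#######
#####..
.#.....
.......
.......
.#.....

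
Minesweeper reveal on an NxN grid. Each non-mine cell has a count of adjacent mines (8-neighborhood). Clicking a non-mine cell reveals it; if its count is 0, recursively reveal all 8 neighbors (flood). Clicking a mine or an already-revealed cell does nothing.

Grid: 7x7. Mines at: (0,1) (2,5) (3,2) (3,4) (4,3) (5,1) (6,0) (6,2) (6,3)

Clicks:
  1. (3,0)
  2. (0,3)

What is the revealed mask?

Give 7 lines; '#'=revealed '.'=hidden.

Click 1 (3,0) count=0: revealed 8 new [(1,0) (1,1) (2,0) (2,1) (3,0) (3,1) (4,0) (4,1)] -> total=8
Click 2 (0,3) count=0: revealed 13 new [(0,2) (0,3) (0,4) (0,5) (0,6) (1,2) (1,3) (1,4) (1,5) (1,6) (2,2) (2,3) (2,4)] -> total=21

Answer: ..#####
#######
#####..
##.....
##.....
.......
.......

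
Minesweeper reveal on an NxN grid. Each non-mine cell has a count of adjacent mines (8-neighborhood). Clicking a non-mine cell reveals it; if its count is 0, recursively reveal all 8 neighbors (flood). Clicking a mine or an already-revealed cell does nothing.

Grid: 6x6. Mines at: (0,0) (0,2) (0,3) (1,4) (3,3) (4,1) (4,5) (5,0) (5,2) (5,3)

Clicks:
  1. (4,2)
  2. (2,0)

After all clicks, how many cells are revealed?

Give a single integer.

Answer: 10

Derivation:
Click 1 (4,2) count=4: revealed 1 new [(4,2)] -> total=1
Click 2 (2,0) count=0: revealed 9 new [(1,0) (1,1) (1,2) (2,0) (2,1) (2,2) (3,0) (3,1) (3,2)] -> total=10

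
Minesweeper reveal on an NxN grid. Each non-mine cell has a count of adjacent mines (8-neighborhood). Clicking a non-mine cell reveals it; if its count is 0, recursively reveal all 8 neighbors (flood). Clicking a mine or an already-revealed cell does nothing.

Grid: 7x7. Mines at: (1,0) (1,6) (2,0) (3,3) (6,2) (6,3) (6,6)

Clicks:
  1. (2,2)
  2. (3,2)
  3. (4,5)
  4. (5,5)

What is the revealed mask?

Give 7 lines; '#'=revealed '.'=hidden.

Answer: .......
.......
..#.###
..#.###
....###
....###
.......

Derivation:
Click 1 (2,2) count=1: revealed 1 new [(2,2)] -> total=1
Click 2 (3,2) count=1: revealed 1 new [(3,2)] -> total=2
Click 3 (4,5) count=0: revealed 12 new [(2,4) (2,5) (2,6) (3,4) (3,5) (3,6) (4,4) (4,5) (4,6) (5,4) (5,5) (5,6)] -> total=14
Click 4 (5,5) count=1: revealed 0 new [(none)] -> total=14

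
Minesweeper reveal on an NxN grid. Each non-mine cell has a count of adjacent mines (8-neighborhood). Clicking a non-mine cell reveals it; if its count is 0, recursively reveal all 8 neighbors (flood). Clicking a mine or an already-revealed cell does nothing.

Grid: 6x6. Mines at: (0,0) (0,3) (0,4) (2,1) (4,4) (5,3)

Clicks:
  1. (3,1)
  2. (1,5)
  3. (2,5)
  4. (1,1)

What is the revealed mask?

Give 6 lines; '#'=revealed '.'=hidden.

Click 1 (3,1) count=1: revealed 1 new [(3,1)] -> total=1
Click 2 (1,5) count=1: revealed 1 new [(1,5)] -> total=2
Click 3 (2,5) count=0: revealed 11 new [(1,2) (1,3) (1,4) (2,2) (2,3) (2,4) (2,5) (3,2) (3,3) (3,4) (3,5)] -> total=13
Click 4 (1,1) count=2: revealed 1 new [(1,1)] -> total=14

Answer: ......
.#####
..####
.#####
......
......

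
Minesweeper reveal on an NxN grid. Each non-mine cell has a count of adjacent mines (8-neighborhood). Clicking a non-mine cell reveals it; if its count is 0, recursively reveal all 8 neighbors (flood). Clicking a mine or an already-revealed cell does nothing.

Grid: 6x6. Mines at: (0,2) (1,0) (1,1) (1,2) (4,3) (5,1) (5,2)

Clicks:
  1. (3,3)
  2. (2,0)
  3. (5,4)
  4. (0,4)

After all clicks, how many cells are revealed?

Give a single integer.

Answer: 17

Derivation:
Click 1 (3,3) count=1: revealed 1 new [(3,3)] -> total=1
Click 2 (2,0) count=2: revealed 1 new [(2,0)] -> total=2
Click 3 (5,4) count=1: revealed 1 new [(5,4)] -> total=3
Click 4 (0,4) count=0: revealed 14 new [(0,3) (0,4) (0,5) (1,3) (1,4) (1,5) (2,3) (2,4) (2,5) (3,4) (3,5) (4,4) (4,5) (5,5)] -> total=17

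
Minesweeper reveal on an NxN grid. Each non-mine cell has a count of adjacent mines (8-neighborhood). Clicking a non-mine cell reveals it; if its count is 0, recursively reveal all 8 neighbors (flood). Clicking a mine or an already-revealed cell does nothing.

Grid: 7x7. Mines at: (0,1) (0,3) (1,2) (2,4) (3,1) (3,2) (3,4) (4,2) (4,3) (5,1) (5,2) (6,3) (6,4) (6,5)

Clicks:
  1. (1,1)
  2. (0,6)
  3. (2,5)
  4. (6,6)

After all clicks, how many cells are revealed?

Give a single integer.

Click 1 (1,1) count=2: revealed 1 new [(1,1)] -> total=1
Click 2 (0,6) count=0: revealed 14 new [(0,4) (0,5) (0,6) (1,4) (1,5) (1,6) (2,5) (2,6) (3,5) (3,6) (4,5) (4,6) (5,5) (5,6)] -> total=15
Click 3 (2,5) count=2: revealed 0 new [(none)] -> total=15
Click 4 (6,6) count=1: revealed 1 new [(6,6)] -> total=16

Answer: 16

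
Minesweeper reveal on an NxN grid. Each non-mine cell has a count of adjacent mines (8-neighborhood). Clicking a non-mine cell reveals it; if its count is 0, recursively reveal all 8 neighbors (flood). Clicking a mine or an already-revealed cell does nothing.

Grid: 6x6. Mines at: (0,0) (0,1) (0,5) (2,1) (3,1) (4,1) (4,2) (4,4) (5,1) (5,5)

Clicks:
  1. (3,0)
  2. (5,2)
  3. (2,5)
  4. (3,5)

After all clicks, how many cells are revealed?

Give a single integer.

Click 1 (3,0) count=3: revealed 1 new [(3,0)] -> total=1
Click 2 (5,2) count=3: revealed 1 new [(5,2)] -> total=2
Click 3 (2,5) count=0: revealed 15 new [(0,2) (0,3) (0,4) (1,2) (1,3) (1,4) (1,5) (2,2) (2,3) (2,4) (2,5) (3,2) (3,3) (3,4) (3,5)] -> total=17
Click 4 (3,5) count=1: revealed 0 new [(none)] -> total=17

Answer: 17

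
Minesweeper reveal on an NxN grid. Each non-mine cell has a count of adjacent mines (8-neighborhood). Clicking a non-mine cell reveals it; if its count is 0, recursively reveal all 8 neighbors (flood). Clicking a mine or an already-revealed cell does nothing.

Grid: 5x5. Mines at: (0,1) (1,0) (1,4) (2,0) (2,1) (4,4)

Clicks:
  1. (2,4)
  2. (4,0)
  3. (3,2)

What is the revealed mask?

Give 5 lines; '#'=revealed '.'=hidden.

Answer: .....
.....
....#
####.
####.

Derivation:
Click 1 (2,4) count=1: revealed 1 new [(2,4)] -> total=1
Click 2 (4,0) count=0: revealed 8 new [(3,0) (3,1) (3,2) (3,3) (4,0) (4,1) (4,2) (4,3)] -> total=9
Click 3 (3,2) count=1: revealed 0 new [(none)] -> total=9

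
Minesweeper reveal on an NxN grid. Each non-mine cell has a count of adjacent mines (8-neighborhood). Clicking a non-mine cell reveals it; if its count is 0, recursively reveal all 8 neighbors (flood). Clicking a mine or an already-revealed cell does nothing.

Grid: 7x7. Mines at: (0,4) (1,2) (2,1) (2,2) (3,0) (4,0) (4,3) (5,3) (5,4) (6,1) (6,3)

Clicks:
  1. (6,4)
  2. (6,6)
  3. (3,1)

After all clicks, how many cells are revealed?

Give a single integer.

Answer: 23

Derivation:
Click 1 (6,4) count=3: revealed 1 new [(6,4)] -> total=1
Click 2 (6,6) count=0: revealed 21 new [(0,5) (0,6) (1,3) (1,4) (1,5) (1,6) (2,3) (2,4) (2,5) (2,6) (3,3) (3,4) (3,5) (3,6) (4,4) (4,5) (4,6) (5,5) (5,6) (6,5) (6,6)] -> total=22
Click 3 (3,1) count=4: revealed 1 new [(3,1)] -> total=23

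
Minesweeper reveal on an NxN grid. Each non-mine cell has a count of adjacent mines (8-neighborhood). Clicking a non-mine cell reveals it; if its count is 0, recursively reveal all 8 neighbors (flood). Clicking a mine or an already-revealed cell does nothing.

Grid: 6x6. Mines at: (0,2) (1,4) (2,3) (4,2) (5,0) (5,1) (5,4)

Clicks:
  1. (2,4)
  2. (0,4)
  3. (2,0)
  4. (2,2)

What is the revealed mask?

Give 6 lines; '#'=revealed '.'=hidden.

Click 1 (2,4) count=2: revealed 1 new [(2,4)] -> total=1
Click 2 (0,4) count=1: revealed 1 new [(0,4)] -> total=2
Click 3 (2,0) count=0: revealed 13 new [(0,0) (0,1) (1,0) (1,1) (1,2) (2,0) (2,1) (2,2) (3,0) (3,1) (3,2) (4,0) (4,1)] -> total=15
Click 4 (2,2) count=1: revealed 0 new [(none)] -> total=15

Answer: ##..#.
###...
###.#.
###...
##....
......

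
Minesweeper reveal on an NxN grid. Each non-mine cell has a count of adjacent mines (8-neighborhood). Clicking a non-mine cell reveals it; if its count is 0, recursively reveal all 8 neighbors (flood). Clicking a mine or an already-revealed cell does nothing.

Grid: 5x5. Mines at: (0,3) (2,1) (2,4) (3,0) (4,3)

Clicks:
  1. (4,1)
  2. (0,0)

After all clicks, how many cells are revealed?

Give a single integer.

Answer: 7

Derivation:
Click 1 (4,1) count=1: revealed 1 new [(4,1)] -> total=1
Click 2 (0,0) count=0: revealed 6 new [(0,0) (0,1) (0,2) (1,0) (1,1) (1,2)] -> total=7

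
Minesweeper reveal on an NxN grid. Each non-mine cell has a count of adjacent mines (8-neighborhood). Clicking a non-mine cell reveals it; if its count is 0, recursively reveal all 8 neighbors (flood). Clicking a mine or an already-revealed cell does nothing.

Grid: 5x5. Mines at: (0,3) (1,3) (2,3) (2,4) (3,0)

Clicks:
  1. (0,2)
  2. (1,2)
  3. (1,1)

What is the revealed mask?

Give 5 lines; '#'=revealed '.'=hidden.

Answer: ###..
###..
###..
.....
.....

Derivation:
Click 1 (0,2) count=2: revealed 1 new [(0,2)] -> total=1
Click 2 (1,2) count=3: revealed 1 new [(1,2)] -> total=2
Click 3 (1,1) count=0: revealed 7 new [(0,0) (0,1) (1,0) (1,1) (2,0) (2,1) (2,2)] -> total=9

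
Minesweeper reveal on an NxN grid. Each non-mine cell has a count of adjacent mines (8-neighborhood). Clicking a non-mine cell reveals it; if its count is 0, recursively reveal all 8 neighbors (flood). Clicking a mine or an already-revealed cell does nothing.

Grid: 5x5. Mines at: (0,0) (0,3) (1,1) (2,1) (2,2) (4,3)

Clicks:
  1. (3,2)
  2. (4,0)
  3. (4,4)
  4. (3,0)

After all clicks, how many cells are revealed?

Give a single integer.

Click 1 (3,2) count=3: revealed 1 new [(3,2)] -> total=1
Click 2 (4,0) count=0: revealed 5 new [(3,0) (3,1) (4,0) (4,1) (4,2)] -> total=6
Click 3 (4,4) count=1: revealed 1 new [(4,4)] -> total=7
Click 4 (3,0) count=1: revealed 0 new [(none)] -> total=7

Answer: 7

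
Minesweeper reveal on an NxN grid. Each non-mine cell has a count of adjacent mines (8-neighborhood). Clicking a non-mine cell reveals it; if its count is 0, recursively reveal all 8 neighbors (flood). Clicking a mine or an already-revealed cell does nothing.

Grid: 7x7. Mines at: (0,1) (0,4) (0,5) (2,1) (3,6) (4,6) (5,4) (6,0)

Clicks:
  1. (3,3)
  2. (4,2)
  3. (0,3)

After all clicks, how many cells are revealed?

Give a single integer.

Answer: 28

Derivation:
Click 1 (3,3) count=0: revealed 27 new [(1,2) (1,3) (1,4) (1,5) (2,2) (2,3) (2,4) (2,5) (3,0) (3,1) (3,2) (3,3) (3,4) (3,5) (4,0) (4,1) (4,2) (4,3) (4,4) (4,5) (5,0) (5,1) (5,2) (5,3) (6,1) (6,2) (6,3)] -> total=27
Click 2 (4,2) count=0: revealed 0 new [(none)] -> total=27
Click 3 (0,3) count=1: revealed 1 new [(0,3)] -> total=28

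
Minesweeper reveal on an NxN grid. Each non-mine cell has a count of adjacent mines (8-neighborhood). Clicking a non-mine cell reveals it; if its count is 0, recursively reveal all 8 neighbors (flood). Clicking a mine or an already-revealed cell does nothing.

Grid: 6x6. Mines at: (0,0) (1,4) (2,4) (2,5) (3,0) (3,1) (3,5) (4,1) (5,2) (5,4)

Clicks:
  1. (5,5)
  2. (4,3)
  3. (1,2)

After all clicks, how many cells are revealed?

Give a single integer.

Answer: 11

Derivation:
Click 1 (5,5) count=1: revealed 1 new [(5,5)] -> total=1
Click 2 (4,3) count=2: revealed 1 new [(4,3)] -> total=2
Click 3 (1,2) count=0: revealed 9 new [(0,1) (0,2) (0,3) (1,1) (1,2) (1,3) (2,1) (2,2) (2,3)] -> total=11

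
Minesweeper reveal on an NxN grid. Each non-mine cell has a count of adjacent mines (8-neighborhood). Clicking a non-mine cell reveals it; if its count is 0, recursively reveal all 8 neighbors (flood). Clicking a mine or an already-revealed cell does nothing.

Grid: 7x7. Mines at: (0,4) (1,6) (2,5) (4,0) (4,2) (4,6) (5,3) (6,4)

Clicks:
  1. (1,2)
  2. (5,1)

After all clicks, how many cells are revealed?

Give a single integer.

Answer: 20

Derivation:
Click 1 (1,2) count=0: revealed 19 new [(0,0) (0,1) (0,2) (0,3) (1,0) (1,1) (1,2) (1,3) (1,4) (2,0) (2,1) (2,2) (2,3) (2,4) (3,0) (3,1) (3,2) (3,3) (3,4)] -> total=19
Click 2 (5,1) count=2: revealed 1 new [(5,1)] -> total=20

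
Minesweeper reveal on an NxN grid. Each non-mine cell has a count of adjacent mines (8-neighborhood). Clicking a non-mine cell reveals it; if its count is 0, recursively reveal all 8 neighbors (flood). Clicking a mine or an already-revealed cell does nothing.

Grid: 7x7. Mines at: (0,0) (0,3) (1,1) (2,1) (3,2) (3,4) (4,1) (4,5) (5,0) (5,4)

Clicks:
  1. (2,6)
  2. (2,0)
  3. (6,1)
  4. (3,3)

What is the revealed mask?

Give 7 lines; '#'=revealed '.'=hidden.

Answer: ....###
....###
#...###
...#.##
.......
.......
.#.....

Derivation:
Click 1 (2,6) count=0: revealed 11 new [(0,4) (0,5) (0,6) (1,4) (1,5) (1,6) (2,4) (2,5) (2,6) (3,5) (3,6)] -> total=11
Click 2 (2,0) count=2: revealed 1 new [(2,0)] -> total=12
Click 3 (6,1) count=1: revealed 1 new [(6,1)] -> total=13
Click 4 (3,3) count=2: revealed 1 new [(3,3)] -> total=14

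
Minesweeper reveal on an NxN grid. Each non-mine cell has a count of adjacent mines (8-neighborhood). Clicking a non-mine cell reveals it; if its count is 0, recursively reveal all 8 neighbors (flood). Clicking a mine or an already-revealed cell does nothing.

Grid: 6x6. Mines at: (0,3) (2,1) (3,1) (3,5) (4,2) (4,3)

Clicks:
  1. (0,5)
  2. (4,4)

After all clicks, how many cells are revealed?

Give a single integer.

Click 1 (0,5) count=0: revealed 6 new [(0,4) (0,5) (1,4) (1,5) (2,4) (2,5)] -> total=6
Click 2 (4,4) count=2: revealed 1 new [(4,4)] -> total=7

Answer: 7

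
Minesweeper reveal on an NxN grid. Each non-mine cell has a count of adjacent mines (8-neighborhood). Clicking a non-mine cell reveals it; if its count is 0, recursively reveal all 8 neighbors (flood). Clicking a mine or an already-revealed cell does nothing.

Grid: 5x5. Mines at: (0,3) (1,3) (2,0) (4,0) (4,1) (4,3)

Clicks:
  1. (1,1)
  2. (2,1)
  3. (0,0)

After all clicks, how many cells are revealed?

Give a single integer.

Click 1 (1,1) count=1: revealed 1 new [(1,1)] -> total=1
Click 2 (2,1) count=1: revealed 1 new [(2,1)] -> total=2
Click 3 (0,0) count=0: revealed 5 new [(0,0) (0,1) (0,2) (1,0) (1,2)] -> total=7

Answer: 7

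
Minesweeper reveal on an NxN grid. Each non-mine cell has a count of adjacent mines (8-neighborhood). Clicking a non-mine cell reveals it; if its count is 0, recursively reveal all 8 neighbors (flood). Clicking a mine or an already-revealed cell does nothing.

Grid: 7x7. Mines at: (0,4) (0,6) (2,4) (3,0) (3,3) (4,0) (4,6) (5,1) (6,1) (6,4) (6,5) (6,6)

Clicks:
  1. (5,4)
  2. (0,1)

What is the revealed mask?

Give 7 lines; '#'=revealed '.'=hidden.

Answer: ####...
####...
####...
.......
.......
....#..
.......

Derivation:
Click 1 (5,4) count=2: revealed 1 new [(5,4)] -> total=1
Click 2 (0,1) count=0: revealed 12 new [(0,0) (0,1) (0,2) (0,3) (1,0) (1,1) (1,2) (1,3) (2,0) (2,1) (2,2) (2,3)] -> total=13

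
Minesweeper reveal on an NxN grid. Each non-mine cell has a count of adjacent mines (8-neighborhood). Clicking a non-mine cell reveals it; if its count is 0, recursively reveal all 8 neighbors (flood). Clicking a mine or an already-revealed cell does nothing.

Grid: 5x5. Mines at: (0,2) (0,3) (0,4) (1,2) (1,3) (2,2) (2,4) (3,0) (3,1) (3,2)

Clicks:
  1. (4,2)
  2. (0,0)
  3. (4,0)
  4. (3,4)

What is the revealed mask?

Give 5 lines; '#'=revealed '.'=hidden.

Click 1 (4,2) count=2: revealed 1 new [(4,2)] -> total=1
Click 2 (0,0) count=0: revealed 6 new [(0,0) (0,1) (1,0) (1,1) (2,0) (2,1)] -> total=7
Click 3 (4,0) count=2: revealed 1 new [(4,0)] -> total=8
Click 4 (3,4) count=1: revealed 1 new [(3,4)] -> total=9

Answer: ##...
##...
##...
....#
#.#..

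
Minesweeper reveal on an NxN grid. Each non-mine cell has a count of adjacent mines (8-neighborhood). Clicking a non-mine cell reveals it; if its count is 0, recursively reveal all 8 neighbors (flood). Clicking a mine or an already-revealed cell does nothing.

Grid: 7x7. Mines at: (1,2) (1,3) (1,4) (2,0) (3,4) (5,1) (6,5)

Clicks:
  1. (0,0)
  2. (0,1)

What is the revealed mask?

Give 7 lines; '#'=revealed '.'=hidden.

Answer: ##.....
##.....
.......
.......
.......
.......
.......

Derivation:
Click 1 (0,0) count=0: revealed 4 new [(0,0) (0,1) (1,0) (1,1)] -> total=4
Click 2 (0,1) count=1: revealed 0 new [(none)] -> total=4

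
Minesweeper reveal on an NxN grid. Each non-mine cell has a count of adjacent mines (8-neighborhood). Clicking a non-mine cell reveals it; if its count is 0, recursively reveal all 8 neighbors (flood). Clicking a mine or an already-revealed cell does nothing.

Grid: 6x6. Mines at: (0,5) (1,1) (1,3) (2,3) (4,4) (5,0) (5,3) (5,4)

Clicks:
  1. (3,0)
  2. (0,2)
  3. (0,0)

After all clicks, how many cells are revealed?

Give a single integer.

Click 1 (3,0) count=0: revealed 9 new [(2,0) (2,1) (2,2) (3,0) (3,1) (3,2) (4,0) (4,1) (4,2)] -> total=9
Click 2 (0,2) count=2: revealed 1 new [(0,2)] -> total=10
Click 3 (0,0) count=1: revealed 1 new [(0,0)] -> total=11

Answer: 11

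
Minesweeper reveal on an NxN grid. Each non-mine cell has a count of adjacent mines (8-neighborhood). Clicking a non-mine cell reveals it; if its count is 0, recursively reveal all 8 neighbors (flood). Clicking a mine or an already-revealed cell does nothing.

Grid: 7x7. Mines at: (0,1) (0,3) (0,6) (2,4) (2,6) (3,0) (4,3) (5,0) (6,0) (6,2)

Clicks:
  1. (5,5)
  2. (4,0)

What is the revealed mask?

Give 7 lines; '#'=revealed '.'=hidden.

Click 1 (5,5) count=0: revealed 14 new [(3,4) (3,5) (3,6) (4,4) (4,5) (4,6) (5,3) (5,4) (5,5) (5,6) (6,3) (6,4) (6,5) (6,6)] -> total=14
Click 2 (4,0) count=2: revealed 1 new [(4,0)] -> total=15

Answer: .......
.......
.......
....###
#...###
...####
...####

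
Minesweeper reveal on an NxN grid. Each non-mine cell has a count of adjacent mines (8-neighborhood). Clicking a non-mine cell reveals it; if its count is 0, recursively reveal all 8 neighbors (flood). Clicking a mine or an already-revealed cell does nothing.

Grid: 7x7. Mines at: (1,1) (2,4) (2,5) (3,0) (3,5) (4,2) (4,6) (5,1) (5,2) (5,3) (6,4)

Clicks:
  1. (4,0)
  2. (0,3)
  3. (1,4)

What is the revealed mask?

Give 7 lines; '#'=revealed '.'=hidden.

Answer: ..#####
..#####
.......
.......
#......
.......
.......

Derivation:
Click 1 (4,0) count=2: revealed 1 new [(4,0)] -> total=1
Click 2 (0,3) count=0: revealed 10 new [(0,2) (0,3) (0,4) (0,5) (0,6) (1,2) (1,3) (1,4) (1,5) (1,6)] -> total=11
Click 3 (1,4) count=2: revealed 0 new [(none)] -> total=11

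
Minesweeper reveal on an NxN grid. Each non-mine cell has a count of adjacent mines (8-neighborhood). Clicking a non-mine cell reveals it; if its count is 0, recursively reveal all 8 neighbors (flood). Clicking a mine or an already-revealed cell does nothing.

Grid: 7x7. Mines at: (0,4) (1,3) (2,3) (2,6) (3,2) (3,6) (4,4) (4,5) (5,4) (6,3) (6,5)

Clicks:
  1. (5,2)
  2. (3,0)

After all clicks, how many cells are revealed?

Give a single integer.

Click 1 (5,2) count=1: revealed 1 new [(5,2)] -> total=1
Click 2 (3,0) count=0: revealed 19 new [(0,0) (0,1) (0,2) (1,0) (1,1) (1,2) (2,0) (2,1) (2,2) (3,0) (3,1) (4,0) (4,1) (4,2) (5,0) (5,1) (6,0) (6,1) (6,2)] -> total=20

Answer: 20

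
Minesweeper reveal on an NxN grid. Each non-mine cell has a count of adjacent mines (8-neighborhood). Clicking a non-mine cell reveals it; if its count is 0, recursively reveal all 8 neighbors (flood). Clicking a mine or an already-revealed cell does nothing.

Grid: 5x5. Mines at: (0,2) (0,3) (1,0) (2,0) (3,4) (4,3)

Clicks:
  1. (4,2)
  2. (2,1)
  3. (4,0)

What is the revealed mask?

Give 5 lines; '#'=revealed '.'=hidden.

Click 1 (4,2) count=1: revealed 1 new [(4,2)] -> total=1
Click 2 (2,1) count=2: revealed 1 new [(2,1)] -> total=2
Click 3 (4,0) count=0: revealed 5 new [(3,0) (3,1) (3,2) (4,0) (4,1)] -> total=7

Answer: .....
.....
.#...
###..
###..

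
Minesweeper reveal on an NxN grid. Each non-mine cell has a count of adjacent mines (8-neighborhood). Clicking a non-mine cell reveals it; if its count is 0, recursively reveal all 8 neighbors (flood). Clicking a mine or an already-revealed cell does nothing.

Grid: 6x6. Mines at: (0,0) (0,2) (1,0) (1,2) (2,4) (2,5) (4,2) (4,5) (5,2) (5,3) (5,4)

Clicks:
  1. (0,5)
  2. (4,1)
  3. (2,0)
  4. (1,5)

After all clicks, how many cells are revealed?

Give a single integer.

Answer: 8

Derivation:
Click 1 (0,5) count=0: revealed 6 new [(0,3) (0,4) (0,5) (1,3) (1,4) (1,5)] -> total=6
Click 2 (4,1) count=2: revealed 1 new [(4,1)] -> total=7
Click 3 (2,0) count=1: revealed 1 new [(2,0)] -> total=8
Click 4 (1,5) count=2: revealed 0 new [(none)] -> total=8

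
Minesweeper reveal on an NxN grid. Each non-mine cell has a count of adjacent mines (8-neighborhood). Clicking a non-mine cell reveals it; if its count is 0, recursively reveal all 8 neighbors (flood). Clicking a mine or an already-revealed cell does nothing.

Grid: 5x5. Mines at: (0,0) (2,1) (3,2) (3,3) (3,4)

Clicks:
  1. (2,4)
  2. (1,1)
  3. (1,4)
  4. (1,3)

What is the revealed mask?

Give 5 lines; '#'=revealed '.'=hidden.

Click 1 (2,4) count=2: revealed 1 new [(2,4)] -> total=1
Click 2 (1,1) count=2: revealed 1 new [(1,1)] -> total=2
Click 3 (1,4) count=0: revealed 9 new [(0,1) (0,2) (0,3) (0,4) (1,2) (1,3) (1,4) (2,2) (2,3)] -> total=11
Click 4 (1,3) count=0: revealed 0 new [(none)] -> total=11

Answer: .####
.####
..###
.....
.....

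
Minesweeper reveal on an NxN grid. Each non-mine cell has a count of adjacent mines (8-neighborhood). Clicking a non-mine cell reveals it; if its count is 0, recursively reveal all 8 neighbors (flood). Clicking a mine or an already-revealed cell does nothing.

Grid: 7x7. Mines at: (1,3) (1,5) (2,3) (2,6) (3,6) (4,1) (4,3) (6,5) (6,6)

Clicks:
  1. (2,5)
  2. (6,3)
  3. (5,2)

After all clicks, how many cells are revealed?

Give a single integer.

Click 1 (2,5) count=3: revealed 1 new [(2,5)] -> total=1
Click 2 (6,3) count=0: revealed 10 new [(5,0) (5,1) (5,2) (5,3) (5,4) (6,0) (6,1) (6,2) (6,3) (6,4)] -> total=11
Click 3 (5,2) count=2: revealed 0 new [(none)] -> total=11

Answer: 11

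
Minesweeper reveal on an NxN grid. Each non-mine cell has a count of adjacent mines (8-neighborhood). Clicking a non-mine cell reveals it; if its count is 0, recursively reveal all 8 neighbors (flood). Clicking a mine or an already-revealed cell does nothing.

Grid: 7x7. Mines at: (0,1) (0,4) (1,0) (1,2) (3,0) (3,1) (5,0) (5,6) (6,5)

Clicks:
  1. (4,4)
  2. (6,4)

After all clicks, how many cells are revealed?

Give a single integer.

Answer: 31

Derivation:
Click 1 (4,4) count=0: revealed 31 new [(0,5) (0,6) (1,3) (1,4) (1,5) (1,6) (2,2) (2,3) (2,4) (2,5) (2,6) (3,2) (3,3) (3,4) (3,5) (3,6) (4,1) (4,2) (4,3) (4,4) (4,5) (4,6) (5,1) (5,2) (5,3) (5,4) (5,5) (6,1) (6,2) (6,3) (6,4)] -> total=31
Click 2 (6,4) count=1: revealed 0 new [(none)] -> total=31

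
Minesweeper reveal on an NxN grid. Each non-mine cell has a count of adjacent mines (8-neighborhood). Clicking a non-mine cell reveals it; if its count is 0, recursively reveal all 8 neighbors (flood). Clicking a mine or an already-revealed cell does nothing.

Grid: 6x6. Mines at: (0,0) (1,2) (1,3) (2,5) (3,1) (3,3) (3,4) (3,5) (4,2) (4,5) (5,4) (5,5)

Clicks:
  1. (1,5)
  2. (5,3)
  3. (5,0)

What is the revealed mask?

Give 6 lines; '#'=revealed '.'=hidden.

Click 1 (1,5) count=1: revealed 1 new [(1,5)] -> total=1
Click 2 (5,3) count=2: revealed 1 new [(5,3)] -> total=2
Click 3 (5,0) count=0: revealed 4 new [(4,0) (4,1) (5,0) (5,1)] -> total=6

Answer: ......
.....#
......
......
##....
##.#..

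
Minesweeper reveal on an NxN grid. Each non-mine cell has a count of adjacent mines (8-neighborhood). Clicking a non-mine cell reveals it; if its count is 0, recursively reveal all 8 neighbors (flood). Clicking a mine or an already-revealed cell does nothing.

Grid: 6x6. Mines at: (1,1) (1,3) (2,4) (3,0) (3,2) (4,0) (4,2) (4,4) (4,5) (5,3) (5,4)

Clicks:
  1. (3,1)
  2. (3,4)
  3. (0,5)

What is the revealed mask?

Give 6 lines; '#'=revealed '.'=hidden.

Click 1 (3,1) count=4: revealed 1 new [(3,1)] -> total=1
Click 2 (3,4) count=3: revealed 1 new [(3,4)] -> total=2
Click 3 (0,5) count=0: revealed 4 new [(0,4) (0,5) (1,4) (1,5)] -> total=6

Answer: ....##
....##
......
.#..#.
......
......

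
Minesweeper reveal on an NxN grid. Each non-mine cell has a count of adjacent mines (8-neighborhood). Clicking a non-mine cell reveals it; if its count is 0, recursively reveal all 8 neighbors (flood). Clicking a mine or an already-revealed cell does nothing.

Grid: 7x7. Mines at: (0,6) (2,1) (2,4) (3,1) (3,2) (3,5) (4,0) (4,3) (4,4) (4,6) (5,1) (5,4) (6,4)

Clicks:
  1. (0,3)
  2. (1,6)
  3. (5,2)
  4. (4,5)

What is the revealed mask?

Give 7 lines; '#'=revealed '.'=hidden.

Click 1 (0,3) count=0: revealed 12 new [(0,0) (0,1) (0,2) (0,3) (0,4) (0,5) (1,0) (1,1) (1,2) (1,3) (1,4) (1,5)] -> total=12
Click 2 (1,6) count=1: revealed 1 new [(1,6)] -> total=13
Click 3 (5,2) count=2: revealed 1 new [(5,2)] -> total=14
Click 4 (4,5) count=4: revealed 1 new [(4,5)] -> total=15

Answer: ######.
#######
.......
.......
.....#.
..#....
.......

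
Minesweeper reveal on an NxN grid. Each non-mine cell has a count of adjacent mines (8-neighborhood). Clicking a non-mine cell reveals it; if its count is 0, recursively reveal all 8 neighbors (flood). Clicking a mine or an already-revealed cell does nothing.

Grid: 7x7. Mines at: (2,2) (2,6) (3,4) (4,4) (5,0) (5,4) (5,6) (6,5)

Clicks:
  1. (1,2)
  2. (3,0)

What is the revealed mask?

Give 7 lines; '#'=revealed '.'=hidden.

Click 1 (1,2) count=1: revealed 1 new [(1,2)] -> total=1
Click 2 (3,0) count=0: revealed 22 new [(0,0) (0,1) (0,2) (0,3) (0,4) (0,5) (0,6) (1,0) (1,1) (1,3) (1,4) (1,5) (1,6) (2,0) (2,1) (2,3) (2,4) (2,5) (3,0) (3,1) (4,0) (4,1)] -> total=23

Answer: #######
#######
##.###.
##.....
##.....
.......
.......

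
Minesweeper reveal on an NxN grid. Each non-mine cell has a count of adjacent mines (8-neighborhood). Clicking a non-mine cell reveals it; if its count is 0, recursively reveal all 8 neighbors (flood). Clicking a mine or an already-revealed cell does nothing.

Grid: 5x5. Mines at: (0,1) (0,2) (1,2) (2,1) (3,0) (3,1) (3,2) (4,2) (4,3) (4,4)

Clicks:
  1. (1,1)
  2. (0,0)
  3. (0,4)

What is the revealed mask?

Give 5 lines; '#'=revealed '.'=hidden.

Answer: #..##
.#.##
...##
...##
.....

Derivation:
Click 1 (1,1) count=4: revealed 1 new [(1,1)] -> total=1
Click 2 (0,0) count=1: revealed 1 new [(0,0)] -> total=2
Click 3 (0,4) count=0: revealed 8 new [(0,3) (0,4) (1,3) (1,4) (2,3) (2,4) (3,3) (3,4)] -> total=10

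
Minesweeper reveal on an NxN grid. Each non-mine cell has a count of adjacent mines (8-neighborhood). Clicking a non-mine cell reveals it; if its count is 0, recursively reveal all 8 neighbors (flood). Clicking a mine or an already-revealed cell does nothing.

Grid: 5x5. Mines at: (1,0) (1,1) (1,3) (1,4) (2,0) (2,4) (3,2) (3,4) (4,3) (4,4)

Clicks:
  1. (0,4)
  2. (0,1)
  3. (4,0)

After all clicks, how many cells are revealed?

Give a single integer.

Answer: 6

Derivation:
Click 1 (0,4) count=2: revealed 1 new [(0,4)] -> total=1
Click 2 (0,1) count=2: revealed 1 new [(0,1)] -> total=2
Click 3 (4,0) count=0: revealed 4 new [(3,0) (3,1) (4,0) (4,1)] -> total=6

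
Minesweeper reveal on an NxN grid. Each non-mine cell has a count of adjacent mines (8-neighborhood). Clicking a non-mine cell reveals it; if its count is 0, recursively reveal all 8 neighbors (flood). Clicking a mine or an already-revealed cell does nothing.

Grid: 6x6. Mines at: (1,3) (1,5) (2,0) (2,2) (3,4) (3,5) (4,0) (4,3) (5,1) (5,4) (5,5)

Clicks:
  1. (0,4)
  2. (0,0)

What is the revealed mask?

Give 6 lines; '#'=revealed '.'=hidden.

Click 1 (0,4) count=2: revealed 1 new [(0,4)] -> total=1
Click 2 (0,0) count=0: revealed 6 new [(0,0) (0,1) (0,2) (1,0) (1,1) (1,2)] -> total=7

Answer: ###.#.
###...
......
......
......
......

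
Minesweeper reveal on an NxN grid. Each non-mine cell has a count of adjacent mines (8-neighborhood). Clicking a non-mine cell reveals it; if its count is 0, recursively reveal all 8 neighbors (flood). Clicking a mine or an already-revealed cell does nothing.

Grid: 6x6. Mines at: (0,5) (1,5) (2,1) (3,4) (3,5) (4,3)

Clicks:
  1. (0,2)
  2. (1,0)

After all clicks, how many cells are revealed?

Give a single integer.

Answer: 13

Derivation:
Click 1 (0,2) count=0: revealed 13 new [(0,0) (0,1) (0,2) (0,3) (0,4) (1,0) (1,1) (1,2) (1,3) (1,4) (2,2) (2,3) (2,4)] -> total=13
Click 2 (1,0) count=1: revealed 0 new [(none)] -> total=13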